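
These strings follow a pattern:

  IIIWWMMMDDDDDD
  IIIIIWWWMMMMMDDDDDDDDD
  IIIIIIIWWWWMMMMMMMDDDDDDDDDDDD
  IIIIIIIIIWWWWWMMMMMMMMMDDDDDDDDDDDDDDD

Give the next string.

Reading off run lengths: I runs 3, 5, 7, 9; W runs 2, 3, 4, 5; M runs 3, 5, 7, 9; D runs 6, 9, 12, 15 — each is linear in n, where the shown terms are n = 2, 3, 4, 5.
For the next term, n = 6, so the run lengths are 11, 6, 11, 18.

IIIIIIIIIIIWWWWWWMMMMMMMMMMMDDDDDDDDDDDDDDDDDD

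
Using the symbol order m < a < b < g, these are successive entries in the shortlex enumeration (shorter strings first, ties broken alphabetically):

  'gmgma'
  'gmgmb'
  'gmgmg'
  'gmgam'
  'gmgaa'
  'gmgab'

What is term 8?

Continuing the enumeration 2 steps past gmgab: gmgab → gmgag → (answer).

gmgbm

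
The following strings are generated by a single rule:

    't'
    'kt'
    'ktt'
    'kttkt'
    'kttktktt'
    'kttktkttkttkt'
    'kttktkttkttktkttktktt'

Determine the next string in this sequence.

kttktkttkttktkttktkttkttktkttkttkt

Each term (from the third on) is the previous term followed by the one before it: term 3 = kt·t = ktt.
The next term joins kttktkttkttktkttktktt and kttktkttkttkt.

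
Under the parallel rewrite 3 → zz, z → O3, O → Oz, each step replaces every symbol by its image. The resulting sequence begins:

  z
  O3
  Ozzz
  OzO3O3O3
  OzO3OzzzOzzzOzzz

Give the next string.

Rewriting the 16 symbols of OzO3OzzzOzzzOzzz one by one yields Oz O3 Oz zz Oz O3 O3 O3 Oz O3 O3 O3 Oz O3 O3 O3; concatenated:

OzO3OzzzOzO3O3O3OzO3O3O3OzO3O3O3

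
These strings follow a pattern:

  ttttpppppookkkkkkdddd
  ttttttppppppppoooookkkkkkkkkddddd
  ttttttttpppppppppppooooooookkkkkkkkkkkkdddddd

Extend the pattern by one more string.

Term n consists of 2n+2 t's, followed by 3n+2 p's, followed by 3n-1 o's, followed by 3n+3 k's, followed by n+3 d's (n = 1, 2, …).
Setting n = 4 gives 10, 14, 11, 15, 7 characters in each block.

ttttttttttppppppppppppppoooooooooookkkkkkkkkkkkkkkddddddd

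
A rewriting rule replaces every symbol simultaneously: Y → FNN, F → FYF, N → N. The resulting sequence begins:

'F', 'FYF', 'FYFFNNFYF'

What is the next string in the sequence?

Expanding FYFFNNFYF: F→FYF, Y→FNN, F→FYF, F→FYF, N→N, N→N, F→FYF, Y→FNN, F→FYF. Concatenated: FYF FNN FYF FYF N N FYF FNN FYF.

FYFFNNFYFFYFNNFYFFNNFYF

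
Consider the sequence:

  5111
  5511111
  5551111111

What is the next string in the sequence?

5555111111111

Term n consists of n 5's, followed by 2n+1 1's (n = 1, 2, …).
Setting n = 4 gives 4, 9 characters in each block.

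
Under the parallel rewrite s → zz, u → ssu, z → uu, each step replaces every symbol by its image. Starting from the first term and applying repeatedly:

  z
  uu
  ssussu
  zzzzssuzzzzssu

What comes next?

uuuuuuuuzzzzssuuuuuuuuuzzzzssu

Applying the rule to each of the 14 symbols of zzzzssuzzzzssu gives the pieces uu uu uu uu zz zz ssu uu uu uu uu zz zz ssu, which concatenate to the answer.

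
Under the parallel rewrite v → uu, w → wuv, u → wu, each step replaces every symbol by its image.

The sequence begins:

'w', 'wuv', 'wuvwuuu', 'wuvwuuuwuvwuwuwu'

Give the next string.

wuvwuuuwuvwuwuwuwuvwuuuwuvwuwuvwuwuvwu

Applying the rule to each of the 16 symbols of wuvwuuuwuvwuwuwu gives the pieces wuv wu uu wuv wu wu wu wuv wu uu wuv wu wuv wu wuv wu, which concatenate to the answer.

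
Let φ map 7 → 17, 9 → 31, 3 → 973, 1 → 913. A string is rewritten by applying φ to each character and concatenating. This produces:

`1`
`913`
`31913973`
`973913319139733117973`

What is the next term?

Replace each of the 21 characters of 973913319139733117973 in place — 31 17 973 31 913 973 973 913 31 913 973 31 17 973 973 913 913 17 31 17 973 — and concatenate.

311797331913973973913319139733117973973913913173117973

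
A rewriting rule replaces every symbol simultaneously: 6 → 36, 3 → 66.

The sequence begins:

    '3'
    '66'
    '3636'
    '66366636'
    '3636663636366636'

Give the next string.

66366636363666366636663636366636

Applying the rule to each of the 16 symbols of 3636663636366636 gives the pieces 66 36 66 36 36 36 66 36 66 36 66 36 36 36 66 36, which concatenate to the answer.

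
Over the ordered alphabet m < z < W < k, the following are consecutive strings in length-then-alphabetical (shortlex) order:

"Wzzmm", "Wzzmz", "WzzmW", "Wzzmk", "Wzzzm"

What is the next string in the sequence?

Treat Wzzzm as a base-4 numeral over the given alphabet and add one, carrying through any trailing k's.

Wzzzz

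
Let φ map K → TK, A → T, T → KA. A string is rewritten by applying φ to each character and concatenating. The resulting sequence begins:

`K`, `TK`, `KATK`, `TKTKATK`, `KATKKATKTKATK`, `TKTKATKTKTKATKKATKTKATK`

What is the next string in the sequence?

KATKKATKTKATKKATKKATKTKATKTKTKATKKATKTKATK

φ(TKTKATKTKTKATKKATKTKATK) expands symbol-by-symbol to KA TK KA TK T KA TK KA TK KA TK T KA TK TK T KA TK KA TK T KA TK; joining the 23 pieces gives the next term.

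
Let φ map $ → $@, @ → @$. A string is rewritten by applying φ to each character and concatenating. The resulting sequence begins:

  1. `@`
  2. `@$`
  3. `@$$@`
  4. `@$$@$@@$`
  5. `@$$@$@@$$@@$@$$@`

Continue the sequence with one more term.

Rewriting the 16 symbols of @$$@$@@$$@@$@$$@ one by one yields @$ $@ $@ @$ $@ @$ @$ $@ $@ @$ @$ $@ @$ $@ $@ @$; concatenated:

@$$@$@@$$@@$@$$@$@@$@$$@@$$@$@@$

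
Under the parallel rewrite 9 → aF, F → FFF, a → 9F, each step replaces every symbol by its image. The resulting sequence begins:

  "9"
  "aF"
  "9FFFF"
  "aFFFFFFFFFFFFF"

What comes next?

Replace each of the 14 characters of aFFFFFFFFFFFFF in place — 9F FFF FFF FFF FFF FFF FFF FFF FFF FFF FFF FFF FFF FFF — and concatenate.

9FFFFFFFFFFFFFFFFFFFFFFFFFFFFFFFFFFFFFFFF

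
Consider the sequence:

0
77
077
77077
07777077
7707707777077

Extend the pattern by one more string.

077770777707707777077

This is a Fibonacci-style word recurrence s(k) = s(k−2)·s(k−1): e.g. 0·77 = 077.
So term 7 is 07777077·7707707777077.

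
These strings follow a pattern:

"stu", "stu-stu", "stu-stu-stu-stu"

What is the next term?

stu-stu-stu-stu-stu-stu-stu-stu

s(k+1) = s(k)·-·s(k) — each term doubles the last with '-' between the halves.
One more doubling of stu-stu-stu-stu gives the answer.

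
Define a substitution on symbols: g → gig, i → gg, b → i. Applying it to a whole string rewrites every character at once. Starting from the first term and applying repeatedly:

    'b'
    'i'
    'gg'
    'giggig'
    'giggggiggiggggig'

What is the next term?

giggggiggiggiggiggggiggiggggiggiggiggiggggig

Applying the rule to each of the 16 symbols of giggggiggiggggig gives the pieces gig gg gig gig gig gig gg gig gig gg gig gig gig gig gg gig, which concatenate to the answer.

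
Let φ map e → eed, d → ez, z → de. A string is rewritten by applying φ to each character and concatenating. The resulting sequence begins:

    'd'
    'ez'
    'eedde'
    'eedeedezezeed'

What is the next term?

Replace each of the 13 characters of eedeedezezeed in place — eed eed ez eed eed ez eed de eed de eed eed ez — and concatenate.

eedeedezeedeedezeeddeeeddeeedeedez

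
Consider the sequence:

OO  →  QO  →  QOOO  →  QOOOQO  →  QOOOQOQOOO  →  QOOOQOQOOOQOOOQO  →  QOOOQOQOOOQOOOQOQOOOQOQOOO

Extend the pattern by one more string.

Each term (from the third on) is the previous term followed by the one before it: term 3 = QO·OO = QOOO.
Continuing: QOOOQOQOOOQOOOQOQOOOQOQOOO · QOOOQOQOOOQOOOQO gives term 8.

QOOOQOQOOOQOOOQOQOOOQOQOOOQOOOQOQOOOQOOOQO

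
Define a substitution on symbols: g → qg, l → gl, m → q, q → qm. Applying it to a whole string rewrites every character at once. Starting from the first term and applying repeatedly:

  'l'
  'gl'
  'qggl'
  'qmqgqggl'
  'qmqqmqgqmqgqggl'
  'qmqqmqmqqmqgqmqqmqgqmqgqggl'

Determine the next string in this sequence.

Applying the rule to each of the 27 symbols of qmqqmqmqqmqgqmqqmqgqmqgqggl gives the pieces qm q qm qm q qm q qm qm q qm qg qm q qm qm q qm qg qm q qm qg qm qg qg gl, which concatenate to the answer.

qmqqmqmqqmqqmqmqqmqgqmqqmqmqqmqgqmqqmqgqmqgqggl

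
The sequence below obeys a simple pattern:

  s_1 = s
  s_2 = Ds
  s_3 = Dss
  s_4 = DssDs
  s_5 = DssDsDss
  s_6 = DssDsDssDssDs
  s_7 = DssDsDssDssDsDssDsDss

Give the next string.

From term 3 onward, concatenate the last term with the second-to-last: Ds·s = Dss, Dss·Ds = DssDs, …
So term 8 is DssDsDssDssDsDssDsDss·DssDsDssDssDs.

DssDsDssDssDsDssDsDssDssDsDssDssDs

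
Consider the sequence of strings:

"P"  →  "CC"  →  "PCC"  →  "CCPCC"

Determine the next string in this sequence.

PCCCCPCC

This is a Fibonacci-style word recurrence s(k) = s(k−2)·s(k−1): e.g. P·CC = PCC.
The next term joins PCC and CCPCC.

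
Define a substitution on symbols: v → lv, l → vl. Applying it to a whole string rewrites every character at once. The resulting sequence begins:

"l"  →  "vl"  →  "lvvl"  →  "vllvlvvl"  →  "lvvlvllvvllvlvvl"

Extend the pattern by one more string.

vllvlvvllvvlvllvlvvlvllvvllvlvvl

Applying the rule to each of the 16 symbols of lvvlvllvvllvlvvl gives the pieces vl lv lv vl lv vl vl lv lv vl vl lv vl lv lv vl, which concatenate to the answer.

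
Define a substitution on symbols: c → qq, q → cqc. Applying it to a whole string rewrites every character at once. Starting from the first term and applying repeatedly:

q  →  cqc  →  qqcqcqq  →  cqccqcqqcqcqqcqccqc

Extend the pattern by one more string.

Applying the rule to each of the 19 symbols of cqccqcqqcqcqqcqccqc gives the pieces qq cqc qq qq cqc qq cqc cqc qq cqc qq cqc cqc qq cqc qq qq cqc qq, which concatenate to the answer.

qqcqcqqqqcqcqqcqccqcqqcqcqqcqccqcqqcqcqqqqcqcqq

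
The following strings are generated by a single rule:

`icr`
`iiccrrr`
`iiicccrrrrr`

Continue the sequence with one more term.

iiiiccccrrrrrrr

Term n consists of n i's, followed by n c's, followed by 2n-1 r's (n = 1, 2, …).
For the next term, n = 4, so the run lengths are 4, 4, 7.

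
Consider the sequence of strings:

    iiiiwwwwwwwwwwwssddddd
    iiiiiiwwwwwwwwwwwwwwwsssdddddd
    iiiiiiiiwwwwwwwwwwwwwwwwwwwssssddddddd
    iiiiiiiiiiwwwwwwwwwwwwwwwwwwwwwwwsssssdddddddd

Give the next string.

iiiiiiiiiiiiwwwwwwwwwwwwwwwwwwwwwwwwwwwssssssddddddddd

The n-th term is 2n i's then 4n+3 w's then n s's then n+3 d's, where the shown terms are n = 2, 3, 4, 5.
At n = 6 the blocks have lengths 12, 27, 6, 9.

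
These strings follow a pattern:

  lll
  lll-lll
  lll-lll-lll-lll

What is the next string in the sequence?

Each string is two copies of the previous one joined by '-'.
So the next term is two copies of lll-lll-lll-lll with '-' between the halves.

lll-lll-lll-lll-lll-lll-lll-lll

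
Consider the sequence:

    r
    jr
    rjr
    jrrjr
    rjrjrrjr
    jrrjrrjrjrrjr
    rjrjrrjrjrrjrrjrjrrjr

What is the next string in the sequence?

jrrjrrjrjrrjrrjrjrrjrjrrjrrjrjrrjr

From term 3 onward, concatenate the second-to-last term with the last: r·jr = rjr, jr·rjr = jrrjr, …
Continuing: jrrjrrjrjrrjr · rjrjrrjrjrrjrrjrjrrjr gives term 8.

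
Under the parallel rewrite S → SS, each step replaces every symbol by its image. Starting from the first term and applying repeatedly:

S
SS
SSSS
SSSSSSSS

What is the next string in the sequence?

Expanding SSSSSSSS: S→SS, S→SS, S→SS, S→SS, S→SS, S→SS, S→SS, S→SS. Concatenated: SS SS SS SS SS SS SS SS.

SSSSSSSSSSSSSSSS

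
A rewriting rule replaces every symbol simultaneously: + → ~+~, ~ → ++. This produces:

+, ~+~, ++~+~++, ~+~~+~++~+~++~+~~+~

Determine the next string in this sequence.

Applying the rule to each of the 19 symbols of ~+~~+~++~+~++~+~~+~ gives the pieces ++ ~+~ ++ ++ ~+~ ++ ~+~ ~+~ ++ ~+~ ++ ~+~ ~+~ ++ ~+~ ++ ++ ~+~ ++, which concatenate to the answer.

++~+~++++~+~++~+~~+~++~+~++~+~~+~++~+~++++~+~++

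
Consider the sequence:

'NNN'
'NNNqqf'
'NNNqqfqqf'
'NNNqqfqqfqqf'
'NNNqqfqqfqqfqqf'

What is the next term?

The strings grow by a fixed suffix qqf each time.
Applying this once more to NNNqqfqqfqqfqqf:

NNNqqfqqfqqfqqfqqf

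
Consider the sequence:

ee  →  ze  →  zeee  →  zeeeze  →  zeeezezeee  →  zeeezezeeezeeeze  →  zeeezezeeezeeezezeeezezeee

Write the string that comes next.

zeeezezeeezeeezezeeezezeeezeeezezeeezeeeze

Each term (from the third on) is the previous term followed by the one before it: term 3 = ze·ee = zeee.
The next term joins zeeezezeeezeeezezeeezezeee and zeeezezeeezeeeze.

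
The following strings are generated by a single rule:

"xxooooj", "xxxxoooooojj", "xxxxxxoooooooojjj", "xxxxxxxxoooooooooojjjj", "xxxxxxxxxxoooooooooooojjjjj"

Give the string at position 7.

Each string has the form x^{2n} o^{2n+2} j^{n} (n = 1, 2, …).
At n = 7 the blocks have lengths 14, 16, 7.

xxxxxxxxxxxxxxoooooooooooooooojjjjjjj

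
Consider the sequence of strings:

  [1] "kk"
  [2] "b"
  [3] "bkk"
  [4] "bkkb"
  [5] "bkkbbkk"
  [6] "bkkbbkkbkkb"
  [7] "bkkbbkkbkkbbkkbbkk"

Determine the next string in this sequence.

Each term (from the third on) is the previous term followed by the one before it: term 3 = b·kk = bkk.
The next term joins bkkbbkkbkkbbkkbbkk and bkkbbkkbkkb.

bkkbbkkbkkbbkkbbkkbkkbbkkbkkb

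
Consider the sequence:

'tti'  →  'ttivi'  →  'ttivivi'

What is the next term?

The strings grow by a fixed suffix vi each time.
Applying this once more to ttivivi:

ttivivivi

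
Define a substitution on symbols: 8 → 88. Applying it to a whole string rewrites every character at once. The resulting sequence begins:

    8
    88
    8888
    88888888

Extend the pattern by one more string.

8888888888888888

Rewriting each symbol of 88888888: 8→88, 8→88, 8→88, 8→88, 8→88, 8→88, 8→88, 8→88, which concatenates to 88 88 88 88 88 88 88 88.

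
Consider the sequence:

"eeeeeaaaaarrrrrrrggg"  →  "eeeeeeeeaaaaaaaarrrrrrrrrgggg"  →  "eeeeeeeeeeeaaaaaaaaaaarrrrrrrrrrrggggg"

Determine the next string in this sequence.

The n-th term is 3n-1 e's then 3n-1 a's then 2n+3 r's then n+1 g's, where the shown terms are n = 2, 3, 4.
For the next term, n = 5, so the run lengths are 14, 14, 13, 6.

eeeeeeeeeeeeeeaaaaaaaaaaaaaarrrrrrrrrrrrrgggggg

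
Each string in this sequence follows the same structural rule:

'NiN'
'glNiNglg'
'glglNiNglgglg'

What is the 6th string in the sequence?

glglglglglNiNglgglgglgglgglg

s(k+1) = gl·s(k)·glg, so each term gains gl as a prefix and glg as a suffix.
From glglNiNglgglg, 3 further steps: glglNiNglgglg → glglglNiNglgglgglg → glglglglNiNglgglgglgglg → (answer).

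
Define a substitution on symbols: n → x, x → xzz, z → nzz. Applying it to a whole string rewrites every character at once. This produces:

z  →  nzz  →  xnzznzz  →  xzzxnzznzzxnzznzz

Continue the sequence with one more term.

Applying the rule to each of the 17 symbols of xzzxnzznzzxnzznzz gives the pieces xzz nzz nzz xzz x nzz nzz x nzz nzz xzz x nzz nzz x nzz nzz, which concatenate to the answer.

xzznzznzzxzzxnzznzzxnzznzzxzzxnzznzzxnzznzz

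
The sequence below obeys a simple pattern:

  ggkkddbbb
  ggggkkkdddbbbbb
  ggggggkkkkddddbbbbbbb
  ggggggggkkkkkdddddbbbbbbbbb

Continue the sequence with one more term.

The n-th term is 2n g's then n+1 k's then n+1 d's then 2n+1 b's (n = 1, 2, …).
For the next term, n = 5, so the run lengths are 10, 6, 6, 11.

ggggggggggkkkkkkddddddbbbbbbbbbbb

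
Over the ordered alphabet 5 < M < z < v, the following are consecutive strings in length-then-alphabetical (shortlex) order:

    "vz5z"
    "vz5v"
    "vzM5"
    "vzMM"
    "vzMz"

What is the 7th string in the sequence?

Continuing the enumeration 2 steps past vzMz: vzMz → vzMv → (answer).

vzz5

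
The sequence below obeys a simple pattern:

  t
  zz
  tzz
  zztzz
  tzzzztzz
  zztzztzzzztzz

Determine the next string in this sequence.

tzzzztzzzztzztzzzztzz

This is a Fibonacci-style word recurrence s(k) = s(k−2)·s(k−1): e.g. t·zz = tzz.
The next term joins tzzzztzz and zztzztzzzztzz.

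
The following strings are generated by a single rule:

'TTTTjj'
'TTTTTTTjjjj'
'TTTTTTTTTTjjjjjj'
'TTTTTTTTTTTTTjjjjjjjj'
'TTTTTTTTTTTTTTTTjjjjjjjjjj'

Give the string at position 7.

Each string has the form T^{3n+1} j^{2n} (n = 1, 2, …).
Setting n = 7 gives 22, 14 characters in each block.

TTTTTTTTTTTTTTTTTTTTTTjjjjjjjjjjjjjj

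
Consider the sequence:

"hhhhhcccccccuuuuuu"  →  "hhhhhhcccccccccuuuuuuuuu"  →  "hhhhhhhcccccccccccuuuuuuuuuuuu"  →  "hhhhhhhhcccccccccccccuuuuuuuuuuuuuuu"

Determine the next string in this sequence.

hhhhhhhhhcccccccccccccccuuuuuuuuuuuuuuuuuu

Reading off run lengths: h runs 5, 6, 7, 8; c runs 7, 9, 11, 13; u runs 6, 9, 12, 15 — each is linear in n, where the shown terms are n = 2, 3, 4, 5.
Setting n = 6 gives 9, 15, 18 characters in each block.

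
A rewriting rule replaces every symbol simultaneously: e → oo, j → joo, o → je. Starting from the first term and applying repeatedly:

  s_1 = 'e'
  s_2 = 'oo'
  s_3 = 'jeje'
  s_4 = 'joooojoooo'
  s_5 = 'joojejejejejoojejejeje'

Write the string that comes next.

joojejejoooojoooojoooojoooojoojejejoooojoooojoooojoooo

Replace each of the 22 characters of joojejejejejoojejejeje in place — joo je je joo oo joo oo joo oo joo oo joo je je joo oo joo oo joo oo joo oo — and concatenate.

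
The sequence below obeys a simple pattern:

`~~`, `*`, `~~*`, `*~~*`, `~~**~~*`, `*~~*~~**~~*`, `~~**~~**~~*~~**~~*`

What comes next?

This is a Fibonacci-style word recurrence s(k) = s(k−2)·s(k−1): e.g. ~~·* = ~~*.
Continuing: *~~*~~**~~* · ~~**~~**~~*~~**~~* gives term 8.

*~~*~~**~~*~~**~~**~~*~~**~~*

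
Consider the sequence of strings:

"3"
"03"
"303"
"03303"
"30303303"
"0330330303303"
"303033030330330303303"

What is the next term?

0330330303303303033030330330303303

Each term (from the third on) is the two preceding terms concatenated in order: term 3 = 3·03 = 303.
Continuing: 0330330303303 · 303033030330330303303 gives term 8.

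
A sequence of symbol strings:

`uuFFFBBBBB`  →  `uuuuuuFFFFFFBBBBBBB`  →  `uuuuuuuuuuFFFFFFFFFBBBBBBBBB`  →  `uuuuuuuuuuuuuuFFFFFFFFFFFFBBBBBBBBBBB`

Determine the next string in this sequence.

uuuuuuuuuuuuuuuuuuFFFFFFFFFFFFFFFBBBBBBBBBBBBB

The n-th term is 4n-2 u's then 3n F's then 2n+3 B's (n = 1, 2, …).
For the next term, n = 5, so the run lengths are 18, 15, 13.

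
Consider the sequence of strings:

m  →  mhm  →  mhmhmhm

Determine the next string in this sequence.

Each string is two copies of the previous one joined by 'h'.
Doubling mhmhmhm with 'h' between the halves:

mhmhmhmhmhmhmhm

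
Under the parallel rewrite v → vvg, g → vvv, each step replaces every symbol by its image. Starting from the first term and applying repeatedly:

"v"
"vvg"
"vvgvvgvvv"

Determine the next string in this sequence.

vvgvvgvvvvvgvvgvvvvvgvvgvvg

Expanding vvgvvgvvv: v→vvg, v→vvg, g→vvv, v→vvg, v→vvg, g→vvv, v→vvg, v→vvg, v→vvg. Concatenated: vvg vvg vvv vvg vvg vvv vvg vvg vvg.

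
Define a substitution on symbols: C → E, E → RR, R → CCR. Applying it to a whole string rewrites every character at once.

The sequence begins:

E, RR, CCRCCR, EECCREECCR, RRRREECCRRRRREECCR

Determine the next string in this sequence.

φ(RRRREECCRRRRREECCR) expands symbol-by-symbol to CCR CCR CCR CCR RR RR E E CCR CCR CCR CCR CCR RR RR E E CCR; joining the 18 pieces gives the next term.

CCRCCRCCRCCRRRRREECCRCCRCCRCCRCCRRRRREECCR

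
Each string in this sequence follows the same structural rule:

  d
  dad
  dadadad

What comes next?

Each string is two copies of the previous one joined by 'a'.
So the next term is two copies of dadadad with 'a' between the halves.

dadadadadadadad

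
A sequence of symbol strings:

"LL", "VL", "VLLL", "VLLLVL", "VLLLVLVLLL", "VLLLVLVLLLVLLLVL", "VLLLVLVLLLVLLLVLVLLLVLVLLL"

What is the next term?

This is a Fibonacci-style word recurrence s(k) = s(k−1)·s(k−2): e.g. VL·LL = VLLL.
The next term joins VLLLVLVLLLVLLLVLVLLLVLVLLL and VLLLVLVLLLVLLLVL.

VLLLVLVLLLVLLLVLVLLLVLVLLLVLLLVLVLLLVLLLVL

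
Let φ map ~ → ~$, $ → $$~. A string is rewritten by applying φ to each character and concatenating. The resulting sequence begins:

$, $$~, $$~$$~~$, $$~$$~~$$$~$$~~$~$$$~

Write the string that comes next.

φ($$~$$~~$$$~$$~~$~$$$~) expands symbol-by-symbol to $$~ $$~ ~$ $$~ $$~ ~$ ~$ $$~ $$~ $$~ ~$ $$~ $$~ ~$ ~$ $$~ ~$ $$~ $$~ $$~ ~$; joining the 21 pieces gives the next term.

$$~$$~~$$$~$$~~$~$$$~$$~$$~~$$$~$$~~$~$$$~~$$$~$$~$$~~$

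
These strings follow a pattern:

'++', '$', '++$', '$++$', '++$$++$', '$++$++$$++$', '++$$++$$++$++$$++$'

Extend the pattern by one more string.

From term 3 onward, concatenate the second-to-last term with the last: ++·$ = ++$, $·++$ = $++$, …
The next term joins $++$++$$++$ and ++$$++$$++$++$$++$.

$++$++$$++$++$$++$$++$++$$++$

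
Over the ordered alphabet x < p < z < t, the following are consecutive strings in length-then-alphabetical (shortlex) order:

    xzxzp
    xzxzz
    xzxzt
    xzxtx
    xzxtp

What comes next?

xzxtz

Treat xzxtp as a base-4 numeral over the given alphabet and add one, carrying through any trailing t's.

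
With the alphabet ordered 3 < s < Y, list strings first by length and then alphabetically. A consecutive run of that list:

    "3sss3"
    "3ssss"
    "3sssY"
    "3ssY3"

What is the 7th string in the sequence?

3sY33

Continuing the enumeration 3 steps past 3ssY3: 3ssY3 → 3ssYs → 3ssYY → (answer).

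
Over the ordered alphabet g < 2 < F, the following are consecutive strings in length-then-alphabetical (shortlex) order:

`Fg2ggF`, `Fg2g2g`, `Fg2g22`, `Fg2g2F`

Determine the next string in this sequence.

Treat Fg2g2F as a base-3 numeral over the given alphabet and add one, carrying through any trailing F's.

Fg2gFg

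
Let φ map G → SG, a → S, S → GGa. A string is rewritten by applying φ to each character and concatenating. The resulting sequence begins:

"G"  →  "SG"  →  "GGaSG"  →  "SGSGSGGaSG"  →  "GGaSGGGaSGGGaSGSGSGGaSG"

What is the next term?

Replace each of the 23 characters of GGaSGGGaSGGGaSGSGSGGaSG in place — SG SG S GGa SG SG SG S GGa SG SG SG S GGa SG GGa SG GGa SG SG S GGa SG — and concatenate.

SGSGSGGaSGSGSGSGGaSGSGSGSGGaSGGGaSGGGaSGSGSGGaSG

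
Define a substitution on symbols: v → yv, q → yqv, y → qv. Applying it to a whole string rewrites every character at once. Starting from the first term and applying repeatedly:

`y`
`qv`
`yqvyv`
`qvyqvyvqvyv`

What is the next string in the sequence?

yqvyvqvyqvyvqvyvyqvyvqvyv

Rewriting each symbol of qvyqvyvqvyv: q→yqv, v→yv, y→qv, q→yqv, v→yv, y→qv, v→yv, q→yqv, v→yv, y→qv, v→yv, which concatenates to yqv yv qv yqv yv qv yv yqv yv qv yv.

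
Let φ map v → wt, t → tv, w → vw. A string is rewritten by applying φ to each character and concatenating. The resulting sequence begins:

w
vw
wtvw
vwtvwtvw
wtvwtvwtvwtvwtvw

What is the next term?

vwtvwtvwtvwtvwtvwtvwtvwtvwtvwtvw

Applying the rule to each of the 16 symbols of wtvwtvwtvwtvwtvw gives the pieces vw tv wt vw tv wt vw tv wt vw tv wt vw tv wt vw, which concatenate to the answer.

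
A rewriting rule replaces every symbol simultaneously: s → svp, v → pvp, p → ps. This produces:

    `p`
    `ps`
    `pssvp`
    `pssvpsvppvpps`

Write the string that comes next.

pssvpsvppvppssvppvppspspvppspssvp

Applying the rule to each of the 13 symbols of pssvpsvppvpps gives the pieces ps svp svp pvp ps svp pvp ps ps pvp ps ps svp, which concatenate to the answer.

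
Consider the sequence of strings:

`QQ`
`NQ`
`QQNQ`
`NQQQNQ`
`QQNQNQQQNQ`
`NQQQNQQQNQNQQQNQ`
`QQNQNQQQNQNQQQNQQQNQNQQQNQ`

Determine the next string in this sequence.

This is a Fibonacci-style word recurrence s(k) = s(k−2)·s(k−1): e.g. QQ·NQ = QQNQ.
Continuing: NQQQNQQQNQNQQQNQ · QQNQNQQQNQNQQQNQQQNQNQQQNQ gives term 8.

NQQQNQQQNQNQQQNQQQNQNQQQNQNQQQNQQQNQNQQQNQ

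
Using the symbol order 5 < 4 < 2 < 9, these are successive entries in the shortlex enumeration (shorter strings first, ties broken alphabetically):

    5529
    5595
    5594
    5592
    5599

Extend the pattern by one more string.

Treat 5599 as a base-4 numeral over the given alphabet and add one, carrying through any trailing 9's.

5455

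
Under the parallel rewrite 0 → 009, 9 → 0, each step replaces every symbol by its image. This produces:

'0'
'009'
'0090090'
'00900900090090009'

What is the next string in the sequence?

Rewriting the 17 symbols of 00900900090090009 one by one yields 009 009 0 009 009 0 009 009 009 0 009 009 0 009 009 009 0; concatenated:

00900900090090009009009000900900090090090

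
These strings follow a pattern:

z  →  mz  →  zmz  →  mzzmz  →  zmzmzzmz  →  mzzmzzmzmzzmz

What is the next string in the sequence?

zmzmzzmzmzzmzzmzmzzmz

From term 3 onward, concatenate the second-to-last term with the last: z·mz = zmz, mz·zmz = mzzmz, …
So term 7 is zmzmzzmz·mzzmzzmzmzzmz.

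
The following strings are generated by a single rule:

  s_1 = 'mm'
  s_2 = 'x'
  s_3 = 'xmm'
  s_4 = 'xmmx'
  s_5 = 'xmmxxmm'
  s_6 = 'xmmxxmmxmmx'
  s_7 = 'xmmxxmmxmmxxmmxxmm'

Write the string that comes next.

xmmxxmmxmmxxmmxxmmxmmxxmmxmmx

This is a Fibonacci-style word recurrence s(k) = s(k−1)·s(k−2): e.g. x·mm = xmm.
So term 8 is xmmxxmmxmmxxmmxxmm·xmmxxmmxmmx.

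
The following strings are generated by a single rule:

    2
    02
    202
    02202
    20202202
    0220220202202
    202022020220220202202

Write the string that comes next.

From term 3 onward, concatenate the second-to-last term with the last: 2·02 = 202, 02·202 = 02202, …
So term 8 is 0220220202202·202022020220220202202.

0220220202202202022020220220202202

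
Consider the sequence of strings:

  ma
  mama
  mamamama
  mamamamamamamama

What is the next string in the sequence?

mamamamamamamamamamamamamamamama

Every step duplicates the string.
So the next term is two copies of mamamamamamamama.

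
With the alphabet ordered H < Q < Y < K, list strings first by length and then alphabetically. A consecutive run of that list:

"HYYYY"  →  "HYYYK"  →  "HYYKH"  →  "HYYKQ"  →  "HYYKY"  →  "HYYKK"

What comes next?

HYKHH

Find the rightmost character of HYYKK below K, bump it to the next letter, and reset everything to its right to H.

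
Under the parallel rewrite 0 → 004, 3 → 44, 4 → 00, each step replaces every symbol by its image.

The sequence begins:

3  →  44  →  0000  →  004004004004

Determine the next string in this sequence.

00400400004004000040040000400400

Apply φ to 004004004004 symbol by symbol: 0→004, 0→004, 4→00, 0→004, 0→004, 4→00, 0→004, 0→004, 4→00, 0→004, 0→004, 4→00; joined: 004 004 00 004 004 00 004 004 00 004 004 00.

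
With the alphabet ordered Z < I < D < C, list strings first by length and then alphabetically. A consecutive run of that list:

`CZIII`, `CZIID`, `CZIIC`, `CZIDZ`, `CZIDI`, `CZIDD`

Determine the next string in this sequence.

CZIDC

The successor of CZIDD increments the rightmost position that isn't already C and resets every position after it to Z.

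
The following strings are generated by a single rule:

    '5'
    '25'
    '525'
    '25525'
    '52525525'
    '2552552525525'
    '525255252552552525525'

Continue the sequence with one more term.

Each term (from the third on) is the two preceding terms concatenated in order: term 3 = 5·25 = 525.
The next term joins 2552552525525 and 525255252552552525525.

2552552525525525255252552552525525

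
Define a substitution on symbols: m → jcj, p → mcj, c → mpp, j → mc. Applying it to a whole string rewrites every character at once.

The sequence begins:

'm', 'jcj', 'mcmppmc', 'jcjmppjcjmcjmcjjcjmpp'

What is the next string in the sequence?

mcmppmcjcjmcjmcjmcmppmcjcjmppmcjcjmppmcmcmppmcjcjmcjmcj

Applying the rule to each of the 21 symbols of jcjmppjcjmcjmcjjcjmpp gives the pieces mc mpp mc jcj mcj mcj mc mpp mc jcj mpp mc jcj mpp mc mc mpp mc jcj mcj mcj, which concatenate to the answer.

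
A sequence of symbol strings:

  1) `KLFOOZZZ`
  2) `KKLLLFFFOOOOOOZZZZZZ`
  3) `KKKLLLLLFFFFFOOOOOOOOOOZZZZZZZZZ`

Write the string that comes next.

The n-th term is n K's then 2n-1 L's then 2n-1 F's then 4n-2 O's then 3n Z's (n = 1, 2, …).
Setting n = 4 gives 4, 7, 7, 14, 12 characters in each block.

KKKKLLLLLLLFFFFFFFOOOOOOOOOOOOOOZZZZZZZZZZZZ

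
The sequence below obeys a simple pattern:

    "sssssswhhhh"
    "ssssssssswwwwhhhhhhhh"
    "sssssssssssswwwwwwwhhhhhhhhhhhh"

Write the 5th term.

The n-th term is 3n+3 s's then 3n-2 w's then 4n h's (n = 1, 2, …).
Setting n = 5 gives 18, 13, 20 characters in each block.

sssssssssssssssssswwwwwwwwwwwwwhhhhhhhhhhhhhhhhhhhh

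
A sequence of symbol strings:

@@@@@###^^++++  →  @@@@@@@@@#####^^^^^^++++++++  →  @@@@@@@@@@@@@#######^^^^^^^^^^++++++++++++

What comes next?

@@@@@@@@@@@@@@@@@#########^^^^^^^^^^^^^^++++++++++++++++

The n-th term is 4n+1 @'s then 2n+1 #'s then 4n-2 ^'s then 4n +'s (n = 1, 2, …).
Setting n = 4 gives 17, 9, 14, 16 characters in each block.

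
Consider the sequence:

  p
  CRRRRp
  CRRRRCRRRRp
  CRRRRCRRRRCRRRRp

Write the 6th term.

Each term is the previous one with CRRRR prepended.
From CRRRRCRRRRCRRRRp, 2 further steps: CRRRRCRRRRCRRRRp → CRRRRCRRRRCRRRRCRRRRp → (answer).

CRRRRCRRRRCRRRRCRRRRCRRRRp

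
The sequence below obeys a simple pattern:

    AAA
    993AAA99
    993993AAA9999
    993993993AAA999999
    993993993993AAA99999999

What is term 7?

s(k+1) = 993·s(k)·99, so each term gains 993 as a prefix and 99 as a suffix.
From 993993993993AAA99999999, 2 further steps: 993993993993AAA99999999 → 993993993993993AAA9999999999 → (answer).

993993993993993993AAA999999999999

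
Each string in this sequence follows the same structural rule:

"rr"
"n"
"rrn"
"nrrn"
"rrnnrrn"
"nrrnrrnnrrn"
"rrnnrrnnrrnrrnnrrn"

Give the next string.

nrrnrrnnrrnrrnnrrnnrrnrrnnrrn

From term 3 onward, concatenate the second-to-last term with the last: rr·n = rrn, n·rrn = nrrn, …
So term 8 is nrrnrrnnrrn·rrnnrrnnrrnrrnnrrn.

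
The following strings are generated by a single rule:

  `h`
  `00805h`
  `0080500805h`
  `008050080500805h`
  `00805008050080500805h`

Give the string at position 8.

00805008050080500805008050080500805h

The strings grow by a fixed prefix 00805 each time.
From 00805008050080500805h, 3 further steps: 00805008050080500805h → 0080500805008050080500805h → 008050080500805008050080500805h → (answer).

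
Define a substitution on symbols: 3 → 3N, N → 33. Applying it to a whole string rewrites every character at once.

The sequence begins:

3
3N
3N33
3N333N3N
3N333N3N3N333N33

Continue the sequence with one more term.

Applying the rule to each of the 16 symbols of 3N333N3N3N333N33 gives the pieces 3N 33 3N 3N 3N 33 3N 33 3N 33 3N 3N 3N 33 3N 3N, which concatenate to the answer.

3N333N3N3N333N333N333N3N3N333N3N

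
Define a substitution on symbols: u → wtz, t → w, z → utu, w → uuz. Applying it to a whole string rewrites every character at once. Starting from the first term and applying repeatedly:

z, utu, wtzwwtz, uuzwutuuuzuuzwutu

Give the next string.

wtzwtzutuuuzwtzwwtzwtzwtzutuwtzwtzutuuuzwtzwwtz

Applying the rule to each of the 17 symbols of uuzwutuuuzuuzwutu gives the pieces wtz wtz utu uuz wtz w wtz wtz wtz utu wtz wtz utu uuz wtz w wtz, which concatenate to the answer.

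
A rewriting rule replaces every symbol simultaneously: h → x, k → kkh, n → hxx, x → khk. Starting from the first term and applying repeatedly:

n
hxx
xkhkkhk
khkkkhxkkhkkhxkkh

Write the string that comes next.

Applying the rule to each of the 17 symbols of khkkkhxkkhkkhxkkh gives the pieces kkh x kkh kkh kkh x khk kkh kkh x kkh kkh x khk kkh kkh x, which concatenate to the answer.

kkhxkkhkkhkkhxkhkkkhkkhxkkhkkhxkhkkkhkkhx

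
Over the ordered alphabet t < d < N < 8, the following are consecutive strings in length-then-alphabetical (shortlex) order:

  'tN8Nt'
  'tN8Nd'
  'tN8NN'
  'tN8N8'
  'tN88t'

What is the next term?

Find the rightmost character of tN88t below 8, bump it to the next letter, and reset everything to its right to t.

tN88d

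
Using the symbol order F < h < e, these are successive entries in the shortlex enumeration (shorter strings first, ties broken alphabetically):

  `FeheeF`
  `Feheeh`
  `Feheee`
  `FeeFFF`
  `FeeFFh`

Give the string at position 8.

Stepping forward 3 times from FeeFFh: FeeFFh → FeeFFe → FeeFhF, then the target.

FeeFhh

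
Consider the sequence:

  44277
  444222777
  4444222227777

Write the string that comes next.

The n-th term is n+1 4's then 2n-1 2's then n+1 7's (n = 1, 2, …).
At n = 4 the blocks have lengths 5, 7, 5.

44444222222277777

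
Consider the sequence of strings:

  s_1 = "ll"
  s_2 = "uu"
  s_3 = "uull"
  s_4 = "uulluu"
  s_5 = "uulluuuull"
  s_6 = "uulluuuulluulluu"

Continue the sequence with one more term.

From term 3 onward, concatenate the last term with the second-to-last: uu·ll = uull, uull·uu = uulluu, …
The next term joins uulluuuulluulluu and uulluuuull.

uulluuuulluulluuuulluuuull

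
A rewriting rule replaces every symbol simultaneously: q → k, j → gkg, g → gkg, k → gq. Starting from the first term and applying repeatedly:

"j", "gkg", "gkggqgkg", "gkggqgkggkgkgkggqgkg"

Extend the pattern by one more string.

Applying the rule to each of the 20 symbols of gkggqgkggkgkgkggqgkg gives the pieces gkg gq gkg gkg k gkg gq gkg gkg gq gkg gq gkg gq gkg gkg k gkg gq gkg, which concatenate to the answer.

gkggqgkggkgkgkggqgkggkggqgkggqgkggqgkggkgkgkggqgkg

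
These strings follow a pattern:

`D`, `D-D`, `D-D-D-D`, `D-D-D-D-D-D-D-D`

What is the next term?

Each string is two copies of the previous one joined by '-'.
Doubling D-D-D-D-D-D-D-D with '-' between the halves:

D-D-D-D-D-D-D-D-D-D-D-D-D-D-D-D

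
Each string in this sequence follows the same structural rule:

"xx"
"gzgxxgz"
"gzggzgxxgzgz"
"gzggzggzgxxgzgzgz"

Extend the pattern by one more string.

Each term wraps the previous one in gzg on the left and gz on the right.
So the next term is gzg·gzggzggzgxxgzgzgz·gz.

gzggzggzggzgxxgzgzgzgz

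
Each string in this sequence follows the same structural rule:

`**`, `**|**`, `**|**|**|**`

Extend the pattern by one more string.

**|**|**|**|**|**|**|**

Each string is two copies of the previous one joined by '|'.
One more doubling of **|**|**|** gives the answer.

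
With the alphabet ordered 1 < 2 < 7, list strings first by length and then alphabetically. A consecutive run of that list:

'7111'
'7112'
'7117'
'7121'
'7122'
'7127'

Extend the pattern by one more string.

7171

Find the rightmost character of 7127 below 7, bump it to the next letter, and reset everything to its right to 1.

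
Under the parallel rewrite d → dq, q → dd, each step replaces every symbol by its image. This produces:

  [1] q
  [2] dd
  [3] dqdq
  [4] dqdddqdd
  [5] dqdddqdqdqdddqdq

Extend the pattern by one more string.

Applying the rule to each of the 16 symbols of dqdddqdqdqdddqdq gives the pieces dq dd dq dq dq dd dq dd dq dd dq dq dq dd dq dd, which concatenate to the answer.

dqdddqdqdqdddqdddqdddqdqdqdddqdd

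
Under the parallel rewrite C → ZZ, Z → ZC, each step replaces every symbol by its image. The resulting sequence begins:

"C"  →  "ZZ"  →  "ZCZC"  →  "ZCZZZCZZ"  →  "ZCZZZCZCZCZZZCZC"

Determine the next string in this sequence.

Replace each of the 16 characters of ZCZZZCZCZCZZZCZC in place — ZC ZZ ZC ZC ZC ZZ ZC ZZ ZC ZZ ZC ZC ZC ZZ ZC ZZ — and concatenate.

ZCZZZCZCZCZZZCZZZCZZZCZCZCZZZCZZ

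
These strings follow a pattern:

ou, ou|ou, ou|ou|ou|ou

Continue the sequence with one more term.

s(k+1) = s(k)·|·s(k) — each term doubles the last with '|' between the halves.
So the next term is two copies of ou|ou|ou|ou with '|' between the halves.

ou|ou|ou|ou|ou|ou|ou|ou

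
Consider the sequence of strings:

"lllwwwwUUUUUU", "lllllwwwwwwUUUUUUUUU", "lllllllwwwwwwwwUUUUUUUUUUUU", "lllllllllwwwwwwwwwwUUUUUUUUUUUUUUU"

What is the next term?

Term n consists of 2n-1 l's, followed by 2n w's, followed by 3n U's, where the shown terms are n = 2, 3, 4, 5.
Setting n = 6 gives 11, 12, 18 characters in each block.

lllllllllllwwwwwwwwwwwwUUUUUUUUUUUUUUUUUU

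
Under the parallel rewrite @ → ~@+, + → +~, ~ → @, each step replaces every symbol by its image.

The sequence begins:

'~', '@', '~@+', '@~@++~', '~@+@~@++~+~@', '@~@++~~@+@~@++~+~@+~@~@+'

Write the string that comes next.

Replace each of the 24 characters of @~@++~~@+@~@++~+~@+~@~@+ in place — ~@+ @ ~@+ +~ +~ @ @ ~@+ +~ ~@+ @ ~@+ +~ +~ @ +~ @ ~@+ +~ @ ~@+ @ ~@+ +~ — and concatenate.

~@+@~@++~+~@@~@++~~@+@~@++~+~@+~@~@++~@~@+@~@++~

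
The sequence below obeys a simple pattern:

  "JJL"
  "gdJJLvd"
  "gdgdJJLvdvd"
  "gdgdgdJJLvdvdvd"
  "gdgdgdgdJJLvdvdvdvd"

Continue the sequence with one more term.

Each term wraps the previous one in gd on the left and vd on the right.
One more step from gdgdgdgdJJLvdvdvdvd gives the answer.

gdgdgdgdgdJJLvdvdvdvdvd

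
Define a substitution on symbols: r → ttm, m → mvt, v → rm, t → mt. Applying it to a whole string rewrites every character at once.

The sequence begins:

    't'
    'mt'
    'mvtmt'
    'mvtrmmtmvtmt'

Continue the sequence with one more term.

mvtrmmtttmmvtmvtmtmvtrmmtmvtmt

Rewriting each symbol of mvtrmmtmvtmt: m→mvt, v→rm, t→mt, r→ttm, m→mvt, m→mvt, t→mt, m→mvt, v→rm, t→mt, m→mvt, t→mt, which concatenates to mvt rm mt ttm mvt mvt mt mvt rm mt mvt mt.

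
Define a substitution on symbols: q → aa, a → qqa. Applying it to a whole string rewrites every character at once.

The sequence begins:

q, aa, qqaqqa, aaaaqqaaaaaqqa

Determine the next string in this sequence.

Rewriting the 14 symbols of aaaaqqaaaaaqqa one by one yields qqa qqa qqa qqa aa aa qqa qqa qqa qqa qqa aa aa qqa; concatenated:

qqaqqaqqaqqaaaaaqqaqqaqqaqqaqqaaaaaqqa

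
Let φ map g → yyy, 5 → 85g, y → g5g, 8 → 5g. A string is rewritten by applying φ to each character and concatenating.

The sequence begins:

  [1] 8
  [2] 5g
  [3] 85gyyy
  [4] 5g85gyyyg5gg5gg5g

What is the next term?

Rewriting the 17 symbols of 5g85gyyyg5gg5gg5g one by one yields 85g yyy 5g 85g yyy g5g g5g g5g yyy 85g yyy yyy 85g yyy yyy 85g yyy; concatenated:

85gyyy5g85gyyyg5gg5gg5gyyy85gyyyyyy85gyyyyyy85gyyy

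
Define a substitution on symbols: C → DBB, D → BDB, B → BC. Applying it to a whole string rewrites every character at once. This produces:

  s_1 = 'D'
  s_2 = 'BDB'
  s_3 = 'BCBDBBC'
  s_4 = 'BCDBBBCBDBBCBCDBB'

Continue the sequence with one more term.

BCDBBBDBBCBCBCDBBBCBDBBCBCDBBBCDBBBDBBCBC

Applying the rule to each of the 17 symbols of BCDBBBCBDBBCBCDBB gives the pieces BC DBB BDB BC BC BC DBB BC BDB BC BC DBB BC DBB BDB BC BC, which concatenate to the answer.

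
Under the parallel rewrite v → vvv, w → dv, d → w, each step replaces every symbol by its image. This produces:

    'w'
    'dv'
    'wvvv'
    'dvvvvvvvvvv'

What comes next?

Expanding dvvvvvvvvvv: d→w, v→vvv, v→vvv, v→vvv, v→vvv, v→vvv, v→vvv, v→vvv, v→vvv, v→vvv, v→vvv. Concatenated: w vvv vvv vvv vvv vvv vvv vvv vvv vvv vvv.

wvvvvvvvvvvvvvvvvvvvvvvvvvvvvvv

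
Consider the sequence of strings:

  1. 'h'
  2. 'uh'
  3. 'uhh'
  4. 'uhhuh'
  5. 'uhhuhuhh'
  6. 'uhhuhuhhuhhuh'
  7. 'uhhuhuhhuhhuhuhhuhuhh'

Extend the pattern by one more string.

uhhuhuhhuhhuhuhhuhuhhuhhuhuhhuhhuh

This is a Fibonacci-style word recurrence s(k) = s(k−1)·s(k−2): e.g. uh·h = uhh.
Continuing: uhhuhuhhuhhuhuhhuhuhh · uhhuhuhhuhhuh gives term 8.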